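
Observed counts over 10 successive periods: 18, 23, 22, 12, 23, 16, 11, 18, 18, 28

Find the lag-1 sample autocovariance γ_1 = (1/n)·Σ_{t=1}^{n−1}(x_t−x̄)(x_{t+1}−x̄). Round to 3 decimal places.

Mean x̄ = (18 + 23 + 22 + 12 + 23 + 16 + 11 + 18 + 18 + 28)/10 = 18.9000
Σ_{t=1}^{9}(x_t−x̄)(x_{t+1}−x̄) = -29.9100
γ_1 = -29.9100 / 10 = -2.991

-2.991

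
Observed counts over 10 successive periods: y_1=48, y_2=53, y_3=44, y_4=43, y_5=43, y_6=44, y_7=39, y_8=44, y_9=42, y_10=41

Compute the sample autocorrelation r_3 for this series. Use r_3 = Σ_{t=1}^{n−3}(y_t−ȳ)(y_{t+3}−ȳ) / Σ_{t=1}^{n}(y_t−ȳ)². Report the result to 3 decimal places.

0.056

Mean ȳ = (48 + 53 + 44 + 43 + 43 + 44 + 39 + 44 + 42 + 41)/10 = 44.1000
Numerator Σ_{t=1}^{7}(y_t−ȳ)(y_{t+3}−ȳ) = 7.6700
Denominator Σ(y_t−ȳ)² = 136.9000
r_3 = 7.6700 / 136.9000 = 0.056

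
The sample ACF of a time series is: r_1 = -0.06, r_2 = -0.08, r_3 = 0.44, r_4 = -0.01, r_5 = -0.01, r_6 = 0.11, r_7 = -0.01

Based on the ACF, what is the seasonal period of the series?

3

The largest autocorrelation is r_3 = 0.44; the remaining lags stay at or below 0.11.
The dominant spike at lag 3 indicates a seasonal period of 3.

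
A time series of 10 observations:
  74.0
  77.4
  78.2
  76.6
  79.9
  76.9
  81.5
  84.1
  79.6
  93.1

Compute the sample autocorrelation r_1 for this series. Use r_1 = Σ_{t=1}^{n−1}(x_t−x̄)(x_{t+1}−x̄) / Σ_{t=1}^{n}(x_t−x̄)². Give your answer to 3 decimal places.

Mean x̄ = (74.0 + 77.4 + 78.2 + 76.6 + 79.9 + 76.9 + 81.5 + 84.1 + 79.6 + 93.1)/10 = 80.1300
Numerator Σ_{t=1}^{9}(x_t−x̄)(x_{t+1}−x̄) = 22.4071
Denominator Σ(x_t−x̄)² = 257.8410
r_1 = 22.4071 / 257.8410 = 0.087

0.087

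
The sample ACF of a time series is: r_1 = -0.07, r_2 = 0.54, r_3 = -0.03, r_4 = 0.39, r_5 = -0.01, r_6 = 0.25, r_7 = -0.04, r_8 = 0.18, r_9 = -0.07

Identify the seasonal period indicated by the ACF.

The largest autocorrelation is r_2 = 0.54, with weaker echoes at lags 4 (0.39), 6 (0.25) and 8 (0.18); the remaining lags stay at or below -0.01.
The dominant spike at lag 2 indicates a seasonal period of 2.

2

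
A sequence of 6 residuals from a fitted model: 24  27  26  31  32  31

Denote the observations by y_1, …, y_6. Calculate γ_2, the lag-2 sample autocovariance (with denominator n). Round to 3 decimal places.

Mean ȳ = (24 + 27 + 26 + 31 + 32 + 31)/6 = 28.5000
Deviations: -4.5000, -1.5000, -2.5000, 2.5000, 3.5000, 2.5000
Σ_{t=1}^{4}(y_t−ȳ)(y_{t+2}−ȳ) = 5.0000
γ_2 = 5.0000 / 6 = 0.833

0.833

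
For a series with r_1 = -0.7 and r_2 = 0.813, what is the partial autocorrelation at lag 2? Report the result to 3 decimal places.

φ_{22} = (r_2 − r_1²) / (1 − r_1²)
r_1² = (-0.7)² = 0.49
Numerator = 0.813 − 0.4900 = 0.3230; denominator = 1 − 0.4900 = 0.5100
φ_{22} = 0.3230 / 0.5100 = 0.633

0.633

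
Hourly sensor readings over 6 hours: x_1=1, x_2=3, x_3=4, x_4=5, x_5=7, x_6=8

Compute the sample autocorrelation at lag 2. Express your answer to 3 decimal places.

0.043

Mean x̄ = (1 + 3 + 4 + 5 + 7 + 8)/6 = 4.6667
Deviations from mean: -3.6667, -1.6667, -0.6667, 0.3333, 2.3333, 3.3333
Numerator Σ_{t=1}^{4}(x_t−x̄)(x_{t+2}−x̄) = 1.4444
Denominator Σ(x_t−x̄)² = 33.3333
r_2 = 1.4444 / 33.3333 = 0.043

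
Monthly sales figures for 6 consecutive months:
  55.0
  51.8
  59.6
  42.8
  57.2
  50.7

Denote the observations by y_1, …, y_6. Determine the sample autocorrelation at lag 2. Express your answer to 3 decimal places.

0.432

Mean ȳ = (55.0 + 51.8 + 59.6 + 42.8 + 57.2 + 50.7)/6 = 52.8500
Deviations from mean: 2.1500, -1.0500, 6.7500, -10.0500, 4.3500, -2.1500
Σ(y_t−ȳ)(y_{t+2}−ȳ) = (14.5125) + (10.5525) + (29.3625) + (21.6075) = 76.0350
Denominator Σ(y_t−ȳ)² = 175.8350
r_2 = 76.0350 / 175.8350 = 0.432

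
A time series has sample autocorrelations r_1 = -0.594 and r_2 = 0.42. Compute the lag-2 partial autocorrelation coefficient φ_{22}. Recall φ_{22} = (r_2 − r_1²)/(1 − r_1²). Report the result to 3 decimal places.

φ_{22} = (r_2 − r_1²) / (1 − r_1²)
r_1² = (-0.594)² = 0.352836
Numerator = 0.42 − 0.3528 = 0.0672; denominator = 1 − 0.3528 = 0.6472
φ_{22} = 0.0672 / 0.6472 = 0.104

0.104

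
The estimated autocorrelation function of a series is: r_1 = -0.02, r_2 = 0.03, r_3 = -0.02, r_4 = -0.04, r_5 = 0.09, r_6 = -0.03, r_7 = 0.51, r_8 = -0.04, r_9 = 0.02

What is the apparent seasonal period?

The largest autocorrelation is r_7 = 0.51; the remaining lags stay at or below 0.09.
The dominant spike at lag 7 indicates a seasonal period of 7.

7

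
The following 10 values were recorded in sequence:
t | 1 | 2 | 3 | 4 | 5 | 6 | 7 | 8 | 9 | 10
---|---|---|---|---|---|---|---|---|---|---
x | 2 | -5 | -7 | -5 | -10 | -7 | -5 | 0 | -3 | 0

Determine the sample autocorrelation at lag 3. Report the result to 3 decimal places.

Mean x̄ = (2 − 5 − 7 − 5 − 10 − 7 − 5 + 0 − 3 + 0)/10 = -4.0000
Σ(x_t−x̄)(x_{t+3}−x̄) = (-6.0000) + (6.0000) + (9.0000) + (1.0000) + (-24.0000) + (-3.0000) + (-4.0000) = -21.0000
Denominator Σ(x_t−x̄)² = 126.0000
r_3 = -21.0000 / 126.0000 = -0.167

-0.167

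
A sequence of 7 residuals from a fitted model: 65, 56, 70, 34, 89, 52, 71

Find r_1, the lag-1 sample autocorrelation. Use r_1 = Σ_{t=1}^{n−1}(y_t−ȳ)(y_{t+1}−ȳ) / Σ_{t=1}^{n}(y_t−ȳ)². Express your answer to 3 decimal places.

-0.778

Mean ȳ = (65 + 56 + 70 + 34 + 89 + 52 + 71)/7 = 62.4286
Deviations from mean: 2.5714, -6.4286, 7.5714, -28.4286, 26.5714, -10.4286, 8.5714
Σ(y_t−ȳ)(y_{t+1}−ȳ) = (-16.5306) + (-48.6735) + (-215.2449) + (-755.3878) + (-277.1020) + (-89.3878) = -1402.3265
Denominator Σ(y_t−ȳ)² = 1801.7143
r_1 = -1402.3265 / 1801.7143 = -0.778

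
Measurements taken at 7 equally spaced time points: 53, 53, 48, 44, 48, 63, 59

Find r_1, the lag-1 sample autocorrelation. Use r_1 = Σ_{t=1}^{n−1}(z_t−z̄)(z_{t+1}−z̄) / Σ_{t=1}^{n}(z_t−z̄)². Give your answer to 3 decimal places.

Mean z̄ = (53 + 53 + 48 + 44 + 48 + 63 + 59)/7 = 52.5714
Deviations from mean: 0.4286, 0.4286, -4.5714, -8.5714, -4.5714, 10.4286, 6.4286
Σ(z_t−z̄)(z_{t+1}−z̄) = (0.1837) + (-1.9592) + (39.1837) + (39.1837) + (-47.6735) + (67.0408) = 95.9592
Denominator Σ(z_t−z̄)² = 265.7143
r_1 = 95.9592 / 265.7143 = 0.361

0.361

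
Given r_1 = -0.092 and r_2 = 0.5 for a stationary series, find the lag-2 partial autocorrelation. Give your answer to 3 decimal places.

φ_{22} = (r_2 − r_1²) / (1 − r_1²)
r_1² = (-0.092)² = 0.008464
Numerator = 0.5 − 0.0085 = 0.4915; denominator = 1 − 0.0085 = 0.9915
φ_{22} = 0.4915 / 0.9915 = 0.496

0.496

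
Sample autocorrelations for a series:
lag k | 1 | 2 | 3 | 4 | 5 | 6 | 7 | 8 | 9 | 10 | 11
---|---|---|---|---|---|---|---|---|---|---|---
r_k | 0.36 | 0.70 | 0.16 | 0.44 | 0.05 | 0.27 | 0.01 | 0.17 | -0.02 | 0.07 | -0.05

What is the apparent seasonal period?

2

The largest autocorrelation is r_2 = 0.70, with a weaker echo at lag 4 (0.44); the remaining lags stay at or below 0.36.
The dominant spike at lag 2 indicates a seasonal period of 2.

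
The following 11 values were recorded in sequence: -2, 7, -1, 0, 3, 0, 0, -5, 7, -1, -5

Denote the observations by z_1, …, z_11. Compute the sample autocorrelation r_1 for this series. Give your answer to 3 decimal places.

Mean z̄ = (-2 + 7 − 1 + 0 + 3 + 0 + 0 − 5 + 7 − 1 − 5)/11 = 0.2727
Numerator Σ_{t=1}^{10}(z_t−z̄)(z_{t+1}−z̄) = -60.8017
Denominator Σ(z_t−z̄)² = 162.1818
r_1 = -60.8017 / 162.1818 = -0.375

-0.375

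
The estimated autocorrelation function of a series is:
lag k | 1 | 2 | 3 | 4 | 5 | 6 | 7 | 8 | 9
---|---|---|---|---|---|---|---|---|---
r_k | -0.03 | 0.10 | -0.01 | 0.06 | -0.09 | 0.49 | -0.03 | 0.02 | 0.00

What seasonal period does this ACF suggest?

6

The largest autocorrelation is r_6 = 0.49; the remaining lags stay at or below 0.10.
The dominant spike at lag 6 indicates a seasonal period of 6.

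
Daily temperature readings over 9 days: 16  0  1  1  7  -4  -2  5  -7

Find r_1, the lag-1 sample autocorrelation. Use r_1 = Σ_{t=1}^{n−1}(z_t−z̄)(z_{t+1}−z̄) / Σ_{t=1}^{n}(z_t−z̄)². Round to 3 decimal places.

Mean z̄ = (16 + 0 + 1 + 1 + 7 − 4 − 2 + 5 − 7)/9 = 1.8889
Numerator Σ_{t=1}^{8}(z_t−z̄)(z_{t+1}−z̄) = -75.6790
Denominator Σ(z_t−z̄)² = 368.8889
r_1 = -75.6790 / 368.8889 = -0.205

-0.205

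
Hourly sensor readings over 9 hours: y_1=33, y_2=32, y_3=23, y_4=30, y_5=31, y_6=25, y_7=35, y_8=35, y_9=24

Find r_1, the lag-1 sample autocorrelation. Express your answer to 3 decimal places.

Mean ȳ = (33 + 32 + 23 + 30 + 31 + 25 + 35 + 35 + 24)/9 = 29.7778
Numerator Σ_{t=1}^{8}(y_t−ȳ)(y_{t+1}−ȳ) = -42.8272
Denominator Σ(y_t−ȳ)² = 173.5556
r_1 = -42.8272 / 173.5556 = -0.247

-0.247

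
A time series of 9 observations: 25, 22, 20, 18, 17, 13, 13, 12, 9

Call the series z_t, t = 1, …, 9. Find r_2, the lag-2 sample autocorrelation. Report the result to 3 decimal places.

Mean z̄ = (25 + 22 + 20 + 18 + 17 + 13 + 13 + 12 + 9)/9 = 16.5556
Σ(z_t−z̄)(z_{t+2}−z̄) = (29.0864) + (7.8642) + (1.5309) + (-5.1358) + (-1.5802) + (16.1975) + (26.8642) = 74.8272
Denominator Σ(z_t−z̄)² = 218.2222
r_2 = 74.8272 / 218.2222 = 0.343

0.343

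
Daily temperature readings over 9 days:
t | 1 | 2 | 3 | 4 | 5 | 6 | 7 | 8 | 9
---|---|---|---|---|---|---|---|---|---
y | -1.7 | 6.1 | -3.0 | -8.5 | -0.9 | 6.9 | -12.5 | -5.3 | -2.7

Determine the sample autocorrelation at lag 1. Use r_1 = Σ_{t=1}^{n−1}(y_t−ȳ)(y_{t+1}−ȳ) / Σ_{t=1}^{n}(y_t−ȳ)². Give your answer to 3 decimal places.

Mean ȳ = (-1.7 + 6.1 − 3.0 − 8.5 − 0.9 + 6.9 − 12.5 − 5.3 − 2.7)/9 = -2.4000
Numerator Σ_{t=1}^{8}(y_t−ȳ)(y_{t+1}−ȳ) = -54.4600
Denominator Σ(y_t−ȳ)² = 309.5600
r_1 = -54.4600 / 309.5600 = -0.176

-0.176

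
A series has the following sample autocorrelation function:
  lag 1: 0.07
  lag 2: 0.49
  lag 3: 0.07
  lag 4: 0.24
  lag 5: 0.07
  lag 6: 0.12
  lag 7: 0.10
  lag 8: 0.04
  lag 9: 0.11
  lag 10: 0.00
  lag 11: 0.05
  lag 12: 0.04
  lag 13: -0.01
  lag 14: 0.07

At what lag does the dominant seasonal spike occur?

The largest autocorrelation is r_2 = 0.49, with a weaker echo at lag 4 (0.24); the remaining lags stay at or below 0.12.
The dominant spike at lag 2 indicates a seasonal period of 2.

2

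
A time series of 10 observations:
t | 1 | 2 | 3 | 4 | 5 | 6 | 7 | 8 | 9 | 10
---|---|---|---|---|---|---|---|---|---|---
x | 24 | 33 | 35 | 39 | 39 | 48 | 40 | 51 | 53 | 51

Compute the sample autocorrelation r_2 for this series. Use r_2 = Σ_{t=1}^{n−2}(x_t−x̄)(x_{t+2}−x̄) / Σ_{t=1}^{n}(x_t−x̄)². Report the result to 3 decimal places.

Mean x̄ = (24 + 33 + 35 + 39 + 39 + 48 + 40 + 51 + 53 + 51)/10 = 41.3000
Numerator Σ_{t=1}^{8}(x_t−x̄)(x_{t+2}−x̄) = 274.0200
Denominator Σ(x_t−x̄)² = 790.1000
r_2 = 274.0200 / 790.1000 = 0.347

0.347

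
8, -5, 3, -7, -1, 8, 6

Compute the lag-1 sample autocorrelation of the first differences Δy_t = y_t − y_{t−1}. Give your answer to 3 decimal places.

-0.450

First differences Δy: -13, 8, -10, 6, 9, -2
Mean of differences = -0.3333
Numerator Σ(Δy_t−Δȳ)(Δy_{t+1}−Δȳ) = -203.7778
Denominator Σ(Δy_t−Δȳ)² = 453.3333
r_1(Δy) = -203.7778 / 453.3333 = -0.450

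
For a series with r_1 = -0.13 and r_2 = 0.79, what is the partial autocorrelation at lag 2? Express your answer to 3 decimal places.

φ_{22} = (r_2 − r_1²) / (1 − r_1²)
r_1² = (-0.13)² = 0.0169
Numerator = 0.79 − 0.0169 = 0.7731; denominator = 1 − 0.0169 = 0.9831
φ_{22} = 0.7731 / 0.9831 = 0.786

0.786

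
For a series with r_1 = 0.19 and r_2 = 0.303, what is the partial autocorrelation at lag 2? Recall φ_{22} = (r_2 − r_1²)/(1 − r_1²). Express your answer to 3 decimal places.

0.277

φ_{22} = (r_2 − r_1²) / (1 − r_1²)
r_1² = (0.19)² = 0.0361
Numerator = 0.303 − 0.0361 = 0.2669; denominator = 1 − 0.0361 = 0.9639
φ_{22} = 0.2669 / 0.9639 = 0.277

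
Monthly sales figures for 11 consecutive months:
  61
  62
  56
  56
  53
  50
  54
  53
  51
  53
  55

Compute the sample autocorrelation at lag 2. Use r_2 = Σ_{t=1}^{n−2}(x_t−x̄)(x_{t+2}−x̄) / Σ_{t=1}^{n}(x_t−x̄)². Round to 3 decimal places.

0.177

Mean x̄ = (61 + 62 + 56 + 56 + 53 + 50 + 54 + 53 + 51 + 53 + 55)/11 = 54.9091
Numerator Σ_{t=1}^{9}(x_t−x̄)(x_{t+2}−x̄) = 24.8926
Denominator Σ(x_t−x̄)² = 140.9091
r_2 = 24.8926 / 140.9091 = 0.177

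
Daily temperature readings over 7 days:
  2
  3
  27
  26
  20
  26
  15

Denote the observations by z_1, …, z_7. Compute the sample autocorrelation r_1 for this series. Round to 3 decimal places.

0.282

Mean z̄ = (2 + 3 + 27 + 26 + 20 + 26 + 15)/7 = 17.0000
Deviations from mean: -15.0000, -14.0000, 10.0000, 9.0000, 3.0000, 9.0000, -2.0000
Numerator Σ_{t=1}^{6}(z_t−z̄)(z_{t+1}−z̄) = 196.0000
Denominator Σ(z_t−z̄)² = 696.0000
r_1 = 196.0000 / 696.0000 = 0.282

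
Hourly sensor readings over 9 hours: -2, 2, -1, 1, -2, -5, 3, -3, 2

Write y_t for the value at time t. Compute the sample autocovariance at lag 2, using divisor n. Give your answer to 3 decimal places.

Mean ȳ = (-2 + 2 − 1 + 1 − 2 − 5 + 3 − 3 + 2)/9 = -0.5556
Σ_{t=1}^{7}(y_t−ȳ)(y_{t+2}−ȳ) = 13.1605
γ_2 = 13.1605 / 9 = 1.462

1.462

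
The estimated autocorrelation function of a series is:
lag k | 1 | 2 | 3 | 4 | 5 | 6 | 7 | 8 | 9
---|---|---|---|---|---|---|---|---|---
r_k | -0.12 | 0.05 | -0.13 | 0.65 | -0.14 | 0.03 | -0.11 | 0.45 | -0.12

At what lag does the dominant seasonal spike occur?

4

The largest autocorrelation is r_4 = 0.65, with a weaker echo at lag 8 (0.45); the remaining lags stay at or below 0.05.
The dominant spike at lag 4 indicates a seasonal period of 4.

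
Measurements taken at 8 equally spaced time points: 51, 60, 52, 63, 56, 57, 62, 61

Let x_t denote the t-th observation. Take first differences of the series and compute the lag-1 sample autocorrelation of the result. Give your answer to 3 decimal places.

First differences Δx: 9, -8, 11, -7, 1, 5, -1
Mean of differences = 1.4286
Numerator Σ(Δx_t−Δx̄)(Δx_{t+1}−Δx̄) = -248.8980
Denominator Σ(Δx_t−Δx̄)² = 327.7143
r_1(Δx) = -248.8980 / 327.7143 = -0.759

-0.759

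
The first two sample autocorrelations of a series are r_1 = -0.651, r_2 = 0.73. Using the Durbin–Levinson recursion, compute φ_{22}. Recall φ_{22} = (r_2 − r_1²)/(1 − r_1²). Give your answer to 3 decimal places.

0.531

φ_{22} = (r_2 − r_1²) / (1 − r_1²)
r_1² = (-0.651)² = 0.423801
Numerator = 0.73 − 0.4238 = 0.3062; denominator = 1 − 0.4238 = 0.5762
φ_{22} = 0.3062 / 0.5762 = 0.531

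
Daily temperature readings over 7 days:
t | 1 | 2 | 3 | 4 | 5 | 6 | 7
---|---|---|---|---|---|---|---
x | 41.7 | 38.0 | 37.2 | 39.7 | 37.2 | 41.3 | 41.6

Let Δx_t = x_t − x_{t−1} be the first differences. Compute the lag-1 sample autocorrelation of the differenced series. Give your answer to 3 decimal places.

First differences Δx: -3.7, -0.8, 2.5, -2.5, 4.1, 0.3
Mean of differences = -0.0167
Numerator Σ(Δx_t−Δx̄)(Δx_{t+1}−Δx̄) = -14.2553
Denominator Σ(Δx_t−Δx̄)² = 43.7283
r_1(Δx) = -14.2553 / 43.7283 = -0.326

-0.326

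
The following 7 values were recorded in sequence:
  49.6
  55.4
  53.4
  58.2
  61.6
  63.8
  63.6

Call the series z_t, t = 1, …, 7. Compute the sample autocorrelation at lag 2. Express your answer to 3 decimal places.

Mean z̄ = (49.6 + 55.4 + 53.4 + 58.2 + 61.6 + 63.8 + 63.6)/7 = 57.9429
Deviations from mean: -8.3429, -2.5429, -4.5429, 0.2571, 3.6571, 5.8571, 5.6571
Σ(z_t−z̄)(z_{t+2}−z̄) = (37.9004) + (-0.6539) + (-16.6139) + (1.5061) + (20.6890) = 42.8278
Denominator Σ(z_t−z̄)² = 176.4571
r_2 = 42.8278 / 176.4571 = 0.243

0.243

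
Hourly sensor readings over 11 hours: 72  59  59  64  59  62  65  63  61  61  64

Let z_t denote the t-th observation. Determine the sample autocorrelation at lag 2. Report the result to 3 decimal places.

-0.296

Mean z̄ = (72 + 59 + 59 + 64 + 59 + 62 + 65 + 63 + 61 + 61 + 64)/11 = 62.6364
Numerator Σ_{t=1}^{9}(z_t−z̄)(z_{t+2}−z̄) = -42.1736
Denominator Σ(z_t−z̄)² = 142.5455
r_2 = -42.1736 / 142.5455 = -0.296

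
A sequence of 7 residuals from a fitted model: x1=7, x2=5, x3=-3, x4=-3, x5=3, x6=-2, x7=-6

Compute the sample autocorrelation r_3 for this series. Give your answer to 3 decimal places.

Mean x̄ = (7 + 5 − 3 − 3 + 3 − 2 − 6)/7 = 0.1429
Numerator Σ_{t=1}^{4}(x_t−x̄)(x_{t+3}−x̄) = 18.3673
Denominator Σ(x_t−x̄)² = 140.8571
r_3 = 18.3673 / 140.8571 = 0.130

0.130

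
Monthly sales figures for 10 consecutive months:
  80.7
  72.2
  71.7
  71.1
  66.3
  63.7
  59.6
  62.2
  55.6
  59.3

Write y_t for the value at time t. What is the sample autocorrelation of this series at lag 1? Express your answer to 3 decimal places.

Mean ȳ = (80.7 + 72.2 + 71.7 + 71.1 + 66.3 + 63.7 + 59.6 + 62.2 + 55.6 + 59.3)/10 = 66.2400
Numerator Σ_{t=1}^{9}(y_t−ȳ)(y_{t+1}−ȳ) = 305.9164
Denominator Σ(y_t−ȳ)² = 526.2840
r_1 = 305.9164 / 526.2840 = 0.581

0.581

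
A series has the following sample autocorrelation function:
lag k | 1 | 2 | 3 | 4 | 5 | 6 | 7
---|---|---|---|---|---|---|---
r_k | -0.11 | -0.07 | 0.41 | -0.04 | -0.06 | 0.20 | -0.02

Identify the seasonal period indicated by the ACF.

3

The largest autocorrelation is r_3 = 0.41, with a weaker echo at lag 6 (0.20); the remaining lags stay at or below -0.02.
The dominant spike at lag 3 indicates a seasonal period of 3.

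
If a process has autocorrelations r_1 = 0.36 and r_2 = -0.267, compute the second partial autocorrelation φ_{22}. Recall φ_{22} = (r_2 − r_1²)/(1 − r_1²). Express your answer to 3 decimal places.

-0.456

φ_{22} = (r_2 − r_1²) / (1 − r_1²)
r_1² = (0.36)² = 0.1296
Numerator = -0.267 − 0.1296 = -0.3966; denominator = 1 − 0.1296 = 0.8704
φ_{22} = -0.3966 / 0.8704 = -0.456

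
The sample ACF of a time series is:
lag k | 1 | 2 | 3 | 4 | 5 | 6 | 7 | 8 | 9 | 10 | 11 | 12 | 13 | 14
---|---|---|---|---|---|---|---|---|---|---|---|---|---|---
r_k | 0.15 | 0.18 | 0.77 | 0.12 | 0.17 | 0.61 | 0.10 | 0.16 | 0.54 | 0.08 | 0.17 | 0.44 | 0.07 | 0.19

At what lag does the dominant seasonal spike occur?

The largest autocorrelation is r_3 = 0.77, with weaker echoes at lags 6 (0.61), 9 (0.54) and 12 (0.44); the remaining lags stay at or below 0.19.
The dominant spike at lag 3 indicates a seasonal period of 3.

3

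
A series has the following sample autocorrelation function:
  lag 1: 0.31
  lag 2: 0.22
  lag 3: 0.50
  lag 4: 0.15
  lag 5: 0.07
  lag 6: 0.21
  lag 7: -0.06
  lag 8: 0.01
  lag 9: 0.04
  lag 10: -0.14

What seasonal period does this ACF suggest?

3

The largest autocorrelation is r_3 = 0.50; the remaining lags stay at or below 0.31. The elevated value at lag 1 (0.31), dropping to 0.22 at lag 2, reflects decaying short-term dependence rather than seasonality.
The dominant spike at lag 3 indicates a seasonal period of 3.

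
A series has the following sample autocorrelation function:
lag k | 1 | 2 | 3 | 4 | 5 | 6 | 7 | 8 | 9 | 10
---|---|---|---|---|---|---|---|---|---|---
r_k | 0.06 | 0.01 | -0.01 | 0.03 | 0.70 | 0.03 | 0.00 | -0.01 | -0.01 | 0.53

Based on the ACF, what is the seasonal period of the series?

5

The largest autocorrelation is r_5 = 0.70, with a weaker echo at lag 10 (0.53); the remaining lags stay at or below 0.06.
The dominant spike at lag 5 indicates a seasonal period of 5.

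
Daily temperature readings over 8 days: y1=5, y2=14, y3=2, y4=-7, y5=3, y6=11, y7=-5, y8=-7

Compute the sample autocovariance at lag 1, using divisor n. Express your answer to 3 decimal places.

Mean ȳ = (5 + 14 + 2 − 7 + 3 + 11 − 5 − 7)/8 = 2.0000
Σ_{t=1}^{7}(y_t−ȳ)(y_{t+1}−ȳ) = 36.0000
γ_1 = 36.0000 / 8 = 4.500

4.500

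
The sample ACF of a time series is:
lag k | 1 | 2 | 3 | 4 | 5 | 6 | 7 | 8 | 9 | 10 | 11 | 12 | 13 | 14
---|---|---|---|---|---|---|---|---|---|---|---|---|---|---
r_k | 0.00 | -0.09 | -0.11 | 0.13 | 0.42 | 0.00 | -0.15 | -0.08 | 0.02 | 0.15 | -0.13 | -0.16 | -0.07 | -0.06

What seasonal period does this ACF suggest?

5

The largest autocorrelation is r_5 = 0.42, with a weaker echo at lag 10 (0.15); the remaining lags stay at or below 0.13.
The dominant spike at lag 5 indicates a seasonal period of 5.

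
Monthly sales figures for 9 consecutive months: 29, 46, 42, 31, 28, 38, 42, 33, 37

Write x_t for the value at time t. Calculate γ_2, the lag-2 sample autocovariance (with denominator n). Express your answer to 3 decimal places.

Mean x̄ = (29 + 46 + 42 + 31 + 28 + 38 + 42 + 33 + 37)/9 = 36.2222
Σ_{t=1}^{7}(x_t−x̄)(x_{t+2}−x̄) = -198.3210
γ_2 = -198.3210 / 9 = -22.036

-22.036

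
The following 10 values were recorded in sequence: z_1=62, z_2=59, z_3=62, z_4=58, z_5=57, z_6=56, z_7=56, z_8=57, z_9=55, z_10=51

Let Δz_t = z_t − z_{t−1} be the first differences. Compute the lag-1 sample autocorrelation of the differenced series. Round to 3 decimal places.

First differences Δz: -3, 3, -4, -1, -1, 0, 1, -2, -4
Mean of differences = -1.2222
Numerator Σ(Δz_t−Δz̄)(Δz_{t+1}−Δz̄) = -16.3827
Denominator Σ(Δz_t−Δz̄)² = 43.5556
r_1(Δz) = -16.3827 / 43.5556 = -0.376

-0.376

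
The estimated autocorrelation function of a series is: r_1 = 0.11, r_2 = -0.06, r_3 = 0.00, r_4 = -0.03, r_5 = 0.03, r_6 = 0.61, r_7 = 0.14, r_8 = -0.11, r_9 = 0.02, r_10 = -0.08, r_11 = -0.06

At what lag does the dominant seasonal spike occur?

6

The largest autocorrelation is r_6 = 0.61; the remaining lags stay at or below 0.14.
The dominant spike at lag 6 indicates a seasonal period of 6.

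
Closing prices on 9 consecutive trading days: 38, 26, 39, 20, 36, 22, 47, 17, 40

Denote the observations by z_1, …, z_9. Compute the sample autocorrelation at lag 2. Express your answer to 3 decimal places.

Mean z̄ = (38 + 26 + 39 + 20 + 36 + 22 + 47 + 17 + 40)/9 = 31.6667
Σ(z_t−z̄)(z_{t+2}−z̄) = (46.4444) + (66.1111) + (31.7778) + (112.7778) + (66.4444) + (141.7778) + (127.7778) = 593.1111
Denominator Σ(z_t−z̄)² = 894.0000
r_2 = 593.1111 / 894.0000 = 0.663

0.663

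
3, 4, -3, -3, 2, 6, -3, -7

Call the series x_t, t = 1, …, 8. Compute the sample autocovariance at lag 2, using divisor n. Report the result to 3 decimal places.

-11.598

Mean x̄ = (3 + 4 − 3 − 3 + 2 + 6 − 3 − 7)/8 = -0.1250
Σ_{t=1}^{6}(x_t−x̄)(x_{t+2}−x̄) = -92.7813
γ_2 = -92.7813 / 8 = -11.598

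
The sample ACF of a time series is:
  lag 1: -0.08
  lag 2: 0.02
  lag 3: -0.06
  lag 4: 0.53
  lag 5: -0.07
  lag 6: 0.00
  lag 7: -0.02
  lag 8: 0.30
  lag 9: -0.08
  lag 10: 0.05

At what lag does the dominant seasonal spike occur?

The largest autocorrelation is r_4 = 0.53, with a weaker echo at lag 8 (0.30); the remaining lags stay at or below 0.05.
The dominant spike at lag 4 indicates a seasonal period of 4.

4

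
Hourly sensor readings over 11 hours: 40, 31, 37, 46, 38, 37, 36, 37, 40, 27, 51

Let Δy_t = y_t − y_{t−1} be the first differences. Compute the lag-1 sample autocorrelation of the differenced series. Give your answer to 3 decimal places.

First differences Δy: -9, 6, 9, -8, -1, -1, 1, 3, -13, 24
Mean of differences = 1.1000
Numerator Σ(Δy_t−Δȳ)(Δy_{t+1}−Δȳ) = -408.8100
Denominator Σ(Δy_t−Δȳ)² = 1006.9000
r_1(Δy) = -408.8100 / 1006.9000 = -0.406

-0.406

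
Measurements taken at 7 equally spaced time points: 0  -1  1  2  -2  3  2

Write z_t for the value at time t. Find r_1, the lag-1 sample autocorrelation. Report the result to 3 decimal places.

-0.291

Mean z̄ = (0 − 1 + 1 + 2 − 2 + 3 + 2)/7 = 0.7143
Numerator Σ_{t=1}^{6}(z_t−z̄)(z_{t+1}−z̄) = -5.6531
Denominator Σ(z_t−z̄)² = 19.4286
r_1 = -5.6531 / 19.4286 = -0.291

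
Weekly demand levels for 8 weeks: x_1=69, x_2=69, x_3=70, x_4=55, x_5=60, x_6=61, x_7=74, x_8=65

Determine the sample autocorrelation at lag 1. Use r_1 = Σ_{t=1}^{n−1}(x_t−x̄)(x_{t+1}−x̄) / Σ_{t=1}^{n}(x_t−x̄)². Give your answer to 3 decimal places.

0.073

Mean x̄ = (69 + 69 + 70 + 55 + 60 + 61 + 74 + 65)/8 = 65.3750
Deviations from mean: 3.6250, 3.6250, 4.6250, -10.3750, -5.3750, -4.3750, 8.6250, -0.3750
Numerator Σ_{t=1}^{7}(x_t−x̄)(x_{t+1}−x̄) = 20.2344
Denominator Σ(x_t−x̄)² = 277.8750
r_1 = 20.2344 / 277.8750 = 0.073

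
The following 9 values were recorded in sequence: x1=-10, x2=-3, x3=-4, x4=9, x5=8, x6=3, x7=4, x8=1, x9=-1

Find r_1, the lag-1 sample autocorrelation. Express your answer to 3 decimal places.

Mean x̄ = (-10 − 3 − 4 + 9 + 8 + 3 + 4 + 1 − 1)/9 = 0.7778
Numerator Σ_{t=1}^{8}(x_t−x̄)(x_{t+1}−x̄) = 102.3951
Denominator Σ(x_t−x̄)² = 291.5556
r_1 = 102.3951 / 291.5556 = 0.351

0.351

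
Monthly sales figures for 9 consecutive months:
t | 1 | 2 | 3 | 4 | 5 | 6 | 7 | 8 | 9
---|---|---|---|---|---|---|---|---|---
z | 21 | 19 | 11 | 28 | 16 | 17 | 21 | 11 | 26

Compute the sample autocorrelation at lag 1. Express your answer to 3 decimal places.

-0.610

Mean z̄ = (21 + 19 + 11 + 28 + 16 + 17 + 21 + 11 + 26)/9 = 18.8889
Numerator Σ_{t=1}^{8}(z_t−z̄)(z_{t+1}−z̄) = -170.1235
Denominator Σ(z_t−z̄)² = 278.8889
r_1 = -170.1235 / 278.8889 = -0.610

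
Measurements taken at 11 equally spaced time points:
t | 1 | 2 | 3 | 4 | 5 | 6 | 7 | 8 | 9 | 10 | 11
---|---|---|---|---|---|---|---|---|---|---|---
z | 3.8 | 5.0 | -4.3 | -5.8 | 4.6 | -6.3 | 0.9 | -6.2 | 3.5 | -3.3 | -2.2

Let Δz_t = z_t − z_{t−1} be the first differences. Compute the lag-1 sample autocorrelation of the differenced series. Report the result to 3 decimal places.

-0.724

First differences Δz: 1.2, -9.3, -1.5, 10.4, -10.9, 7.2, -7.1, 9.7, -6.8, 1.1
Mean of differences = -0.6000
Numerator Σ(Δz_t−Δz̄)(Δz_{t+1}−Δz̄) = -403.4200
Denominator Σ(Δz_t−Δz̄)² = 557.3400
r_1(Δz) = -403.4200 / 557.3400 = -0.724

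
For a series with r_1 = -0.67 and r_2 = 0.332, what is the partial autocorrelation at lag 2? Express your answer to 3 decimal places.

φ_{22} = (r_2 − r_1²) / (1 − r_1²)
r_1² = (-0.67)² = 0.4489
Numerator = 0.332 − 0.4489 = -0.1169; denominator = 1 − 0.4489 = 0.5511
φ_{22} = -0.1169 / 0.5511 = -0.212

-0.212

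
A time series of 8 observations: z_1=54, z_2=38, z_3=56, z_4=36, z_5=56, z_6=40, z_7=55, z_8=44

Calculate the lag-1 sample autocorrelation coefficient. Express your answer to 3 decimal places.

-0.908

Mean z̄ = (54 + 38 + 56 + 36 + 56 + 40 + 55 + 44)/8 = 47.3750
Deviations from mean: 6.6250, -9.3750, 8.6250, -11.3750, 8.6250, -7.3750, 7.6250, -3.3750
Numerator Σ_{t=1}^{7}(z_t−z̄)(z_{t+1}−z̄) = -484.7656
Denominator Σ(z_t−z̄)² = 533.8750
r_1 = -484.7656 / 533.8750 = -0.908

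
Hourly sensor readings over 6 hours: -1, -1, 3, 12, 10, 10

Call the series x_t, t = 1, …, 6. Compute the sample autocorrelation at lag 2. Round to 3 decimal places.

Mean x̄ = (-1 − 1 + 3 + 12 + 10 + 10)/6 = 5.5000
Deviations from mean: -6.5000, -6.5000, -2.5000, 6.5000, 4.5000, 4.5000
Numerator Σ_{t=1}^{4}(x_t−x̄)(x_{t+2}−x̄) = -8.0000
Denominator Σ(x_t−x̄)² = 173.5000
r_2 = -8.0000 / 173.5000 = -0.046

-0.046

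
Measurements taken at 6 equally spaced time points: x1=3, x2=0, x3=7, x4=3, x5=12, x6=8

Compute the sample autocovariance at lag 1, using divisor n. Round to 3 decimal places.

0.292

Mean x̄ = (3 + 0 + 7 + 3 + 12 + 8)/6 = 5.5000
Deviations: -2.5000, -5.5000, 1.5000, -2.5000, 6.5000, 2.5000
Σ_{t=1}^{5}(x_t−x̄)(x_{t+1}−x̄) = 1.7500
γ_1 = 1.7500 / 6 = 0.292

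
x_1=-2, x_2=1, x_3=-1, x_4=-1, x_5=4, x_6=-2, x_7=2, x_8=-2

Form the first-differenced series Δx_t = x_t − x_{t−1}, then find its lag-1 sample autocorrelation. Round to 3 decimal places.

-0.717

First differences Δx: 3, -2, 0, 5, -6, 4, -4
Mean of differences = 0.0000
Numerator Σ(Δx_t−Δx̄)(Δx_{t+1}−Δx̄) = -76.0000
Denominator Σ(Δx_t−Δx̄)² = 106.0000
r_1(Δx) = -76.0000 / 106.0000 = -0.717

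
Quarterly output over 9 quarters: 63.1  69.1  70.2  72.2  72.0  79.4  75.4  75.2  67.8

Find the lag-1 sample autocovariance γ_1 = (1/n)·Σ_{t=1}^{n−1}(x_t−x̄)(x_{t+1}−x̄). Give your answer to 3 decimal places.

6.323

Mean x̄ = (63.1 + 69.1 + 70.2 + 72.2 + 72.0 + 79.4 + 75.4 + 75.2 + 67.8)/9 = 71.6000
Σ_{t=1}^{8}(x_t−x̄)(x_{t+1}−x̄) = 56.9100
γ_1 = 56.9100 / 9 = 6.323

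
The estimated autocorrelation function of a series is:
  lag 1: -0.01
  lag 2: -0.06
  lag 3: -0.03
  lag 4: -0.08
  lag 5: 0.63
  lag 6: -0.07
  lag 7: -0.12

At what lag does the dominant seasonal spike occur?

5

The largest autocorrelation is r_5 = 0.63; the remaining lags stay at or below -0.01.
The dominant spike at lag 5 indicates a seasonal period of 5.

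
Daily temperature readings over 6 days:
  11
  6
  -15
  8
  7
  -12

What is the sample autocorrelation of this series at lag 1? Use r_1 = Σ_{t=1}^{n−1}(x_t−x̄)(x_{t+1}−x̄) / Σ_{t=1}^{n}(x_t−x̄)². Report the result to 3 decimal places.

-0.280

Mean x̄ = (11 + 6 − 15 + 8 + 7 − 12)/6 = 0.8333
Numerator Σ_{t=1}^{5}(x_t−x̄)(x_{t+1}−x̄) = -177.6944
Denominator Σ(x_t−x̄)² = 634.8333
r_1 = -177.6944 / 634.8333 = -0.280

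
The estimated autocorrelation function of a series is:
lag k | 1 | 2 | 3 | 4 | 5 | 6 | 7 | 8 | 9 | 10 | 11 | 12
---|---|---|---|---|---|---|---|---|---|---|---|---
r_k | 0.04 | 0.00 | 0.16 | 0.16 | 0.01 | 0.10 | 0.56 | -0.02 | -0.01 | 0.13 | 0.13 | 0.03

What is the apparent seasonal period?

7

The largest autocorrelation is r_7 = 0.56; the remaining lags stay at or below 0.16.
The dominant spike at lag 7 indicates a seasonal period of 7.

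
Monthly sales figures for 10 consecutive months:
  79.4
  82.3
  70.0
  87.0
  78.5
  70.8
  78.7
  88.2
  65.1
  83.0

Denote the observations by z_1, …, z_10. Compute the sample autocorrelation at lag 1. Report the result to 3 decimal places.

Mean z̄ = (79.4 + 82.3 + 70.0 + 87.0 + 78.5 + 70.8 + 78.7 + 88.2 + 65.1 + 83.0)/10 = 78.3000
Numerator Σ_{t=1}^{9}(z_t−z̄)(z_{t+1}−z̄) = -292.5300
Denominator Σ(z_t−z̄)² = 512.5800
r_1 = -292.5300 / 512.5800 = -0.571

-0.571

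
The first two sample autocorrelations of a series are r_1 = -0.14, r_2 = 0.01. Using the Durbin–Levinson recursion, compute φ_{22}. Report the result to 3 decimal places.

-0.010

φ_{22} = (r_2 − r_1²) / (1 − r_1²)
r_1² = (-0.14)² = 0.0196
Numerator = 0.01 − 0.0196 = -0.0096; denominator = 1 − 0.0196 = 0.9804
φ_{22} = -0.0096 / 0.9804 = -0.010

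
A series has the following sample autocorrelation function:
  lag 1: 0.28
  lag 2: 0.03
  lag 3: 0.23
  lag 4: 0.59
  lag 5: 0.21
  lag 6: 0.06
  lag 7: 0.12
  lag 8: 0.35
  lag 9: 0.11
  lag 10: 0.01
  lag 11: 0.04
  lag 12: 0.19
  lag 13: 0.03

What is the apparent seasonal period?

4

The largest autocorrelation is r_4 = 0.59, with a weaker echo at lag 8 (0.35); the remaining lags stay at or below 0.28. The elevated value at lag 1 (0.28), dropping to 0.03 at lag 2, reflects decaying short-term dependence rather than seasonality.
The dominant spike at lag 4 indicates a seasonal period of 4.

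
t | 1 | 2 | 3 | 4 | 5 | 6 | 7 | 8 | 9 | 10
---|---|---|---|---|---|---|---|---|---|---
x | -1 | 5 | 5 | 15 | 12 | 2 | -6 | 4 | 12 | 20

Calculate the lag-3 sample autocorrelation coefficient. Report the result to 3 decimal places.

-0.678

Mean x̄ = (-1 + 5 + 5 + 15 + 12 + 2 − 6 + 4 + 12 + 20)/10 = 6.8000
Σ(x_t−x̄)(x_{t+3}−x̄) = (-63.9600) + (-9.3600) + (8.6400) + (-104.9600) + (-14.5600) + (-24.9600) + (-168.9600) = -378.1200
Denominator Σ(x_t−x̄)² = 557.6000
r_3 = -378.1200 / 557.6000 = -0.678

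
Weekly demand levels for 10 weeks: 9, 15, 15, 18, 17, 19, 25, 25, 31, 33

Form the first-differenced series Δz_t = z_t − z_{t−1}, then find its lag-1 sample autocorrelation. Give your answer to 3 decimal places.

First differences Δz: 6, 0, 3, -1, 2, 6, 0, 6, 2
Mean of differences = 2.6667
Numerator Σ(Δz_t−Δz̄)(Δz_{t+1}−Δz̄) = -30.7778
Denominator Σ(Δz_t−Δz̄)² = 62.0000
r_1(Δz) = -30.7778 / 62.0000 = -0.496

-0.496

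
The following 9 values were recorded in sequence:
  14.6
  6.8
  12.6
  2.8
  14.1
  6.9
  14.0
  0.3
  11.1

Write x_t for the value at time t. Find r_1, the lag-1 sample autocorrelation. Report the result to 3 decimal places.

-0.700

Mean x̄ = (14.6 + 6.8 + 12.6 + 2.8 + 14.1 + 6.9 + 14.0 + 0.3 + 11.1)/9 = 9.2444
Numerator Σ_{t=1}^{8}(x_t−x̄)(x_{t+1}−x̄) = -155.8753
Denominator Σ(x_t−x̄)² = 222.5822
r_1 = -155.8753 / 222.5822 = -0.700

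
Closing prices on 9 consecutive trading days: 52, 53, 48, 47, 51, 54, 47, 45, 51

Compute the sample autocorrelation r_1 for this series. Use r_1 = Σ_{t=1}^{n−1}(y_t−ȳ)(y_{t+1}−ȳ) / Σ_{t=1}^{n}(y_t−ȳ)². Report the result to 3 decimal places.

0.050

Mean ȳ = (52 + 53 + 48 + 47 + 51 + 54 + 47 + 45 + 51)/9 = 49.7778
Numerator Σ_{t=1}^{8}(y_t−ȳ)(y_{t+1}−ȳ) = 3.8395
Denominator Σ(y_t−ȳ)² = 77.5556
r_1 = 3.8395 / 77.5556 = 0.050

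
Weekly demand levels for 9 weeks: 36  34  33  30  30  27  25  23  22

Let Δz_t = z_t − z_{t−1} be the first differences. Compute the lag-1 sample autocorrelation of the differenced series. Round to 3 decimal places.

First differences Δz: -2, -1, -3, 0, -3, -2, -2, -1
Mean of differences = -1.7500
Numerator Σ(Δz_t−Δz̄)(Δz_{t+1}−Δz̄) = -5.3125
Denominator Σ(Δz_t−Δz̄)² = 7.5000
r_1(Δz) = -5.3125 / 7.5000 = -0.708

-0.708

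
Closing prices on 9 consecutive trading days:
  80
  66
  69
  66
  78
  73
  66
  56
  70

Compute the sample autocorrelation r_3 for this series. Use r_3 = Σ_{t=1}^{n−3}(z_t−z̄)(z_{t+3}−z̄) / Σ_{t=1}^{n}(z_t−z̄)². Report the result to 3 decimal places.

Mean z̄ = (80 + 66 + 69 + 66 + 78 + 73 + 66 + 56 + 70)/9 = 69.3333
Numerator Σ_{t=1}^{6}(z_t−z̄)(z_{t+3}−z̄) = -167.6667
Denominator Σ(z_t−z̄)² = 414.0000
r_3 = -167.6667 / 414.0000 = -0.405

-0.405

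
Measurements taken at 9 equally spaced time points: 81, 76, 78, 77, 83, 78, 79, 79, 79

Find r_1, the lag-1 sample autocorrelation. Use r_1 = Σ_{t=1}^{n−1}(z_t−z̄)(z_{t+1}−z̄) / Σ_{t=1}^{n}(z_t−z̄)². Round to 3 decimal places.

-0.383

Mean z̄ = (81 + 76 + 78 + 77 + 83 + 78 + 79 + 79 + 79)/9 = 78.8889
Numerator Σ_{t=1}^{8}(z_t−z̄)(z_{t+1}−z̄) = -13.3457
Denominator Σ(z_t−z̄)² = 34.8889
r_1 = -13.3457 / 34.8889 = -0.383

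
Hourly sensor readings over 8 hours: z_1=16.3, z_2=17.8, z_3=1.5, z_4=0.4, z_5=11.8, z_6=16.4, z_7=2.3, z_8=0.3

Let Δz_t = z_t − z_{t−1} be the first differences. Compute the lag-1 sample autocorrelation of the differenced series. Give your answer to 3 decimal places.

-0.075

First differences Δz: 1.5, -16.3, -1.1, 11.4, 4.6, -14.1, -2.0
Mean of differences = -2.2857
Numerator Σ(Δz_t−Δz̄)(Δz_{t+1}−Δz̄) = -43.9331
Denominator Σ(Δz_t−Δz̄)² = 586.5086
r_1(Δz) = -43.9331 / 586.5086 = -0.075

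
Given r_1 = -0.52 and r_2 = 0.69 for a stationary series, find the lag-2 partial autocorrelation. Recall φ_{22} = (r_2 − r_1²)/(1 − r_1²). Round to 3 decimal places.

φ_{22} = (r_2 − r_1²) / (1 − r_1²)
r_1² = (-0.52)² = 0.2704
Numerator = 0.69 − 0.2704 = 0.4196; denominator = 1 − 0.2704 = 0.7296
φ_{22} = 0.4196 / 0.7296 = 0.575

0.575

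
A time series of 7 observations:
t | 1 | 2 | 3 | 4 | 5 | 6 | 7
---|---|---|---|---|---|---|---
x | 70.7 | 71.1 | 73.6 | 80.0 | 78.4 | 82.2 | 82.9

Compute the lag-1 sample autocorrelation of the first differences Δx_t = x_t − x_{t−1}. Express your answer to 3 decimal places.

-0.583

First differences Δx: 0.4, 2.5, 6.4, -1.6, 3.8, 0.7
Mean of differences = 2.0333
Numerator Σ(Δx_t−Δx̄)(Δx_{t+1}−Δx̄) = -23.3644
Denominator Σ(Δx_t−Δx̄)² = 40.0533
r_1(Δx) = -23.3644 / 40.0533 = -0.583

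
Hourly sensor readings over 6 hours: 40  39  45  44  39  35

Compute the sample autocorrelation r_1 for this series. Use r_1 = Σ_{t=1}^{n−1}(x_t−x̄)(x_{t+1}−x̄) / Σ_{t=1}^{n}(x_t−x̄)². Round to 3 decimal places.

0.201

Mean x̄ = (40 + 39 + 45 + 44 + 39 + 35)/6 = 40.3333
Deviations from mean: -0.3333, -1.3333, 4.6667, 3.6667, -1.3333, -5.3333
Σ(x_t−x̄)(x_{t+1}−x̄) = (0.4444) + (-6.2222) + (17.1111) + (-4.8889) + (7.1111) = 13.5556
Denominator Σ(x_t−x̄)² = 67.3333
r_1 = 13.5556 / 67.3333 = 0.201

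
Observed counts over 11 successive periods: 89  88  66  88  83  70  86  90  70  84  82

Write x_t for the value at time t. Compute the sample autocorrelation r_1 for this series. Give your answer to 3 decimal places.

-0.401

Mean x̄ = (89 + 88 + 66 + 88 + 83 + 70 + 86 + 90 + 70 + 84 + 82)/11 = 81.4545
Numerator Σ_{t=1}^{10}(x_t−x̄)(x_{t+1}−x̄) = -299.3884
Denominator Σ(x_t−x̄)² = 746.7273
r_1 = -299.3884 / 746.7273 = -0.401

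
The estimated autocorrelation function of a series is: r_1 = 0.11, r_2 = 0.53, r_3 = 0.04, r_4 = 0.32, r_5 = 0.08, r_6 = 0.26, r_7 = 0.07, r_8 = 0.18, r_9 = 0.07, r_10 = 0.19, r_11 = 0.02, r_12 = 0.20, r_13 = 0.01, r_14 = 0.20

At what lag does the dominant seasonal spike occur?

2

The largest autocorrelation is r_2 = 0.53, with weaker echoes at lags 4 (0.32), 6 (0.26), 8 (0.18), 10 (0.19), 12 (0.20) and 14 (0.20); the remaining lags stay at or below 0.11.
The dominant spike at lag 2 indicates a seasonal period of 2.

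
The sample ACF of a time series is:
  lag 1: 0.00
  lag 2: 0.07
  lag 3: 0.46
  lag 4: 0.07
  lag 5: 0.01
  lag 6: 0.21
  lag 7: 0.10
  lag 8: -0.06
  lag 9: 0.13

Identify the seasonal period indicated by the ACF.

The largest autocorrelation is r_3 = 0.46, with a weaker echo at lag 6 (0.21); the remaining lags stay at or below 0.13.
The dominant spike at lag 3 indicates a seasonal period of 3.

3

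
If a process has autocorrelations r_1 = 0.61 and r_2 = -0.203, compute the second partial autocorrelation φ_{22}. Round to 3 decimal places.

-0.916

φ_{22} = (r_2 − r_1²) / (1 − r_1²)
r_1² = (0.61)² = 0.3721
Numerator = -0.203 − 0.3721 = -0.5751; denominator = 1 − 0.3721 = 0.6279
φ_{22} = -0.5751 / 0.6279 = -0.916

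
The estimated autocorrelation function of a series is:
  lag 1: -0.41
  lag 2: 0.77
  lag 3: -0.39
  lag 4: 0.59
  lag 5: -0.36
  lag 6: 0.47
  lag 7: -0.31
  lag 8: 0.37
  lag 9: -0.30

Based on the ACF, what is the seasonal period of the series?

2

The largest autocorrelation is r_2 = 0.77, with weaker echoes at lags 4 (0.59), 6 (0.47) and 8 (0.37); the remaining lags stay at or below -0.30.
The dominant spike at lag 2 indicates a seasonal period of 2.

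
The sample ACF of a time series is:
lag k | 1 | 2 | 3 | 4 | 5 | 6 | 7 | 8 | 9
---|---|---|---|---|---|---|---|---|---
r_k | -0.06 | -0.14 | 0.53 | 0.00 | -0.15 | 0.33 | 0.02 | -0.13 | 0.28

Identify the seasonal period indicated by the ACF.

3

The largest autocorrelation is r_3 = 0.53, with weaker echoes at lags 6 (0.33) and 9 (0.28); the remaining lags stay at or below 0.02.
The dominant spike at lag 3 indicates a seasonal period of 3.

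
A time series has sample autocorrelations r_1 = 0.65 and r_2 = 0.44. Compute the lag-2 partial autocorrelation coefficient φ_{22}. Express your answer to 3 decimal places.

φ_{22} = (r_2 − r_1²) / (1 − r_1²)
r_1² = (0.65)² = 0.4225
Numerator = 0.44 − 0.4225 = 0.0175; denominator = 1 − 0.4225 = 0.5775
φ_{22} = 0.0175 / 0.5775 = 0.030

0.030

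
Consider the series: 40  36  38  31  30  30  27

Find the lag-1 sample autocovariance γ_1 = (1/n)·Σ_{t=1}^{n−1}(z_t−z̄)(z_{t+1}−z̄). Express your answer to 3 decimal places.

Mean z̄ = (40 + 36 + 38 + 31 + 30 + 30 + 27)/7 = 33.1429
Deviations: 6.8571, 2.8571, 4.8571, -2.1429, -3.1429, -3.1429, -6.1429
Σ_{t=1}^{6}(z_t−z̄)(z_{t+1}−z̄) = 58.9796
γ_1 = 58.9796 / 7 = 8.426

8.426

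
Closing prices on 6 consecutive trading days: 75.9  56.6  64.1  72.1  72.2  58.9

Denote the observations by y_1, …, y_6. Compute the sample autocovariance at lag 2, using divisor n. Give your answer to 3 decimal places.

-22.450

Mean ȳ = (75.9 + 56.6 + 64.1 + 72.1 + 72.2 + 58.9)/6 = 66.6333
Deviations: 9.2667, -10.0333, -2.5333, 5.4667, 5.5667, -7.7333
Σ_{t=1}^{4}(y_t−ȳ)(y_{t+2}−ȳ) = -134.7022
γ_2 = -134.7022 / 6 = -22.450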